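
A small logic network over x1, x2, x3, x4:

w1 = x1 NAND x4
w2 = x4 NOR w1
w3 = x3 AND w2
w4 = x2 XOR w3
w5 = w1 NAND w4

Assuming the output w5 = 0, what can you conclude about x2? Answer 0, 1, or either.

w5 = w1 NAND w4 must be 0, so both w1 = 1 and w4 = 1.
Every assignment with w5 = 0 has x2 = 1; there are 6 such assignment(s).

1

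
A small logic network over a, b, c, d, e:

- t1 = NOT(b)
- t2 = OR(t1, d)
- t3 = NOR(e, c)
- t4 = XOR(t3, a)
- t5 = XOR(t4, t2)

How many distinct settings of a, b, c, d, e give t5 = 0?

t5 = XOR(t4, t2) must be 0, so t4 and t2 are equal.
Enumerating the 32 input combinations, 16 give t5 = 0 and 16 give t5 = 1.

16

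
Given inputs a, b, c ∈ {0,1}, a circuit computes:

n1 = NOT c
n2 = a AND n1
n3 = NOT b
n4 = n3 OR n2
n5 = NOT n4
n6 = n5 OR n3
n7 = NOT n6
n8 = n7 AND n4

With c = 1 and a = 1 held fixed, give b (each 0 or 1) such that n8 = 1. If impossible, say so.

no solution exists

With c = 1 and a = 1 fixed, none of the 2 settings of b give n8 = 1.
For example, with b=1:
n1 = NOT c = NOT 1 = 0
n2 = a AND n1 = 1 AND 0 = 0
n3 = NOT b = NOT 1 = 0
n4 = n3 OR n2 = 0 OR 0 = 0
n5 = NOT n4 = NOT 0 = 1
n6 = n5 OR n3 = 1 OR 0 = 1
n7 = NOT n6 = NOT 1 = 0
n8 = n7 AND n4 = 0 AND 0 = 0
giving n8 = 0 ≠ 1.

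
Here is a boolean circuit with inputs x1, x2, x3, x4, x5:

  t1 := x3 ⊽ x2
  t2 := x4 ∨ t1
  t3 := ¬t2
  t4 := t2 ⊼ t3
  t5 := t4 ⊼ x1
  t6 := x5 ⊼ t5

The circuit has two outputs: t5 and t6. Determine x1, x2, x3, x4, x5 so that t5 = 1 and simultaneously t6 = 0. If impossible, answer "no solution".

Check with x1=0 x2=1 x3=1 x4=0 x5=1:
t1 = x3 ⊽ x2 = 1 ⊽ 1 = 0
t2 = x4 ∨ t1 = 0 ∨ 0 = 0
t3 = ¬t2 = ¬0 = 1
t4 = t2 ⊼ t3 = 0 ⊼ 1 = 1
t5 = t4 ⊼ x1 = 1 ⊼ 0 = 1
t6 = x5 ⊼ t5 = 1 ⊼ 1 = 0
So t5 = 1 and t6 = 0.

x1=0 x2=1 x3=1 x4=0 x5=1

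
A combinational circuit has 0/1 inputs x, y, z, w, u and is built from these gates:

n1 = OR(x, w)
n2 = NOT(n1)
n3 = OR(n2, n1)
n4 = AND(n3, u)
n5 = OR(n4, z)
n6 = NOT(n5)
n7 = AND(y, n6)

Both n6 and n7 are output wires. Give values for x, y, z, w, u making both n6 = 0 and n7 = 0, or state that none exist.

Check with x=1, y=0, z=0, w=1, u=1:
n1 = OR(x, w) = OR(1, 1) = 1
n2 = NOT(n1) = NOT 1 = 0
n3 = OR(n2, n1) = OR(0, 1) = 1
n4 = AND(n3, u) = AND(1, 1) = 1
n5 = OR(n4, z) = OR(1, 0) = 1
n6 = NOT(n5) = NOT 1 = 0
n7 = AND(y, n6) = AND(0, 0) = 0
So n6 = 0 and n7 = 0.

x=1, y=0, z=0, w=1, u=1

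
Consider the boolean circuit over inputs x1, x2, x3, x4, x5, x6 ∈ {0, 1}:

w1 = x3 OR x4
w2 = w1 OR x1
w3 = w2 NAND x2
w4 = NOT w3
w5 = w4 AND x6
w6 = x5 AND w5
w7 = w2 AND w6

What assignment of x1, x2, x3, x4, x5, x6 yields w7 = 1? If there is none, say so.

w7 = w2 AND w6 must be 1, so both w2 = 1 and w6 = 1.
Check with x1=1, x2=1, x3=1, x4=0, x5=1, x6=1:
w1 = x3 OR x4 = 1 OR 0 = 1
w2 = w1 OR x1 = 1 OR 1 = 1
w3 = w2 NAND x2 = 1 NAND 1 = 0
w4 = NOT w3 = NOT 0 = 1
w5 = w4 AND x6 = 1 AND 1 = 1
w6 = x5 AND w5 = 1 AND 1 = 1
w7 = w2 AND w6 = 1 AND 1 = 1
So w7 = 1 as required.

x1=1, x2=1, x3=1, x4=0, x5=1, x6=1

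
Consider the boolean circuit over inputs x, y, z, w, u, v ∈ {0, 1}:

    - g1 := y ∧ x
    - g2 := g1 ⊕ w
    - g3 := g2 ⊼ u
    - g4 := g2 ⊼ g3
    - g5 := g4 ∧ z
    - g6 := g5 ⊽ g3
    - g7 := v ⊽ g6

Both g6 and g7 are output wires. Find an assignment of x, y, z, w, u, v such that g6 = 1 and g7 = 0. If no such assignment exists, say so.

x=0, y=1, z=0, w=1, u=1, v=1

Check with x=0, y=1, z=0, w=1, u=1, v=1:
g1 = y ∧ x = 1 ∧ 0 = 0
g2 = g1 ⊕ w = 0 ⊕ 1 = 1
g3 = g2 ⊼ u = 1 ⊼ 1 = 0
g4 = g2 ⊼ g3 = 1 ⊼ 0 = 1
g5 = g4 ∧ z = 1 ∧ 0 = 0
g6 = g5 ⊽ g3 = 0 ⊽ 0 = 1
g7 = v ⊽ g6 = 1 ⊽ 1 = 0
So g6 = 1 and g7 = 0.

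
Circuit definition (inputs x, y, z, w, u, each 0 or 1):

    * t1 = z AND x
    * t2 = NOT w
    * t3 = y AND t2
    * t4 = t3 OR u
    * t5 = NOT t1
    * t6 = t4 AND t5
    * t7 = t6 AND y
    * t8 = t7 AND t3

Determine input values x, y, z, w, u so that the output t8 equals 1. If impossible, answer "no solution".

t8 = t7 AND t3 must be 1, so both t7 = 1 and t3 = 1.
t7 = t6 AND y must be 1, so both t6 = 1 and y = 1.
Check with x=1, y=1, z=0, w=0, u=1:
t1 = z AND x = 0 AND 1 = 0
t2 = NOT w = NOT 0 = 1
t3 = y AND t2 = 1 AND 1 = 1
t4 = t3 OR u = 1 OR 1 = 1
t5 = NOT t1 = NOT 0 = 1
t6 = t4 AND t5 = 1 AND 1 = 1
t7 = t6 AND y = 1 AND 1 = 1
t8 = t7 AND t3 = 1 AND 1 = 1
So t8 = 1 as required.

x=1, y=1, z=0, w=0, u=1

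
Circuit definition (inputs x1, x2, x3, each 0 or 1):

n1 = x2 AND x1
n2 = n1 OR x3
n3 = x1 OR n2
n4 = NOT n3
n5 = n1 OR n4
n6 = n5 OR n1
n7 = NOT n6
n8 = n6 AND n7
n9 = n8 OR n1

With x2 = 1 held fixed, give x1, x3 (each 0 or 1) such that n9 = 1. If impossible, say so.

n9 = n8 OR n1 must be 1, so at least one of n8, n1 is 1.
Check with x2 = 1 and x1=1, x3=1:
n1 = x2 AND x1 = 1 AND 1 = 1
n2 = n1 OR x3 = 1 OR 1 = 1
n3 = x1 OR n2 = 1 OR 1 = 1
n4 = NOT n3 = NOT 1 = 0
n5 = n1 OR n4 = 1 OR 0 = 1
n6 = n5 OR n1 = 1 OR 1 = 1
n7 = NOT n6 = NOT 1 = 0
n8 = n6 AND n7 = 1 AND 0 = 0
n9 = n8 OR n1 = 0 OR 1 = 1
So n9 = 1.

x1=1, x3=1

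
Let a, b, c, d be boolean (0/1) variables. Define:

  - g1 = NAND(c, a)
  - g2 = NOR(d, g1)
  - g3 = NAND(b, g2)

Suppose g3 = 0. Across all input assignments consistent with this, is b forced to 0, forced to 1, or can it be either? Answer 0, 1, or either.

g3 = NAND(b, g2) must be 0, so both b = 1 and g2 = 1.
g2 = NOR(d, g1) must be 1, so both d = 0 and g1 = 0.
g1 = NAND(c, a) must be 0, so both c = 1 and a = 1.
Every assignment with g3 = 0 has b = 1; there are 1 such assignment(s).
  a=1, b=1, c=1, d=0

1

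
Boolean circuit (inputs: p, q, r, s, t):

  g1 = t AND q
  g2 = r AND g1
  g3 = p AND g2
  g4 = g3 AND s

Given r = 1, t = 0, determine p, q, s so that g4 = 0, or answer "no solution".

p=0 q=1 s=1

g4 = g3 AND s must be 0, so at least one of g3, s is 0.
Check with r = 1, t = 0 and p=0, q=1, s=1:
g1 = t AND q = 0 AND 1 = 0
g2 = r AND g1 = 1 AND 0 = 0
g3 = p AND g2 = 0 AND 0 = 0
g4 = g3 AND s = 0 AND 1 = 0
So g4 = 0.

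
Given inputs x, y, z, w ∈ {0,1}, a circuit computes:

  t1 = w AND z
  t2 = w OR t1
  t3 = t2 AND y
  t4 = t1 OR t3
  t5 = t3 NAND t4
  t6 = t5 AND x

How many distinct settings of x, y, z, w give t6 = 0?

t6 = t5 AND x must be 0, so at least one of t5, x is 0.
Enumerating the 16 input combinations, 10 give t6 = 0 and 6 give t6 = 1.

10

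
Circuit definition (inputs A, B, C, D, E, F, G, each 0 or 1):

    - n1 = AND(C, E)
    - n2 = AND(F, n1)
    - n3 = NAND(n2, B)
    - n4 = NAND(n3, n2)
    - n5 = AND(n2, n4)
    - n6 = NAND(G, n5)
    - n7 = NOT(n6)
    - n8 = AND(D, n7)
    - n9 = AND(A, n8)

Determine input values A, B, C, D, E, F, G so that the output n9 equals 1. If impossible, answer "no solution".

A=1 B=1 C=1 D=1 E=1 F=1 G=1

n9 = AND(A, n8) must be 1, so both A = 1 and n8 = 1.
n8 = AND(D, n7) must be 1, so both D = 1 and n7 = 1.
Check with A=1 B=1 C=1 D=1 E=1 F=1 G=1:
n1 = AND(C, E) = AND(1, 1) = 1
n2 = AND(F, n1) = AND(1, 1) = 1
n3 = NAND(n2, B) = NAND(1, 1) = 0
n4 = NAND(n3, n2) = NAND(0, 1) = 1
n5 = AND(n2, n4) = AND(1, 1) = 1
n6 = NAND(G, n5) = NAND(1, 1) = 0
n7 = NOT(n6) = NOT 0 = 1
n8 = AND(D, n7) = AND(1, 1) = 1
n9 = AND(A, n8) = AND(1, 1) = 1
So n9 = 1 as required.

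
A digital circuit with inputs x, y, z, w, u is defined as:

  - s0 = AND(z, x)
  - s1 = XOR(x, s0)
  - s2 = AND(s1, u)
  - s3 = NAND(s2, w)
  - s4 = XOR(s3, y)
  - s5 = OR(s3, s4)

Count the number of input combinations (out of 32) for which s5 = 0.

1

s5 = OR(s3, s4) must be 0, so both s3 = 0 and s4 = 0.
Satisfying assignments:
  x=1, y=0, z=0, w=1, u=1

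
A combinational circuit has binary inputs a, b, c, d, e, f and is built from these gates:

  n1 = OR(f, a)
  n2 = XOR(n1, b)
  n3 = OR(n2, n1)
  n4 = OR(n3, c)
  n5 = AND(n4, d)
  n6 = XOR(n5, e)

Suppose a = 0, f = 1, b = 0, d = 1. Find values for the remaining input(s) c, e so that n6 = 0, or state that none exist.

n6 = XOR(n5, e) must be 0, so n5 and e are equal.
Check with a = 0, f = 1, b = 0, d = 1 and c=1, e=1:
n1 = OR(f, a) = OR(1, 0) = 1
n2 = XOR(n1, b) = XOR(1, 0) = 1
n3 = OR(n2, n1) = OR(1, 1) = 1
n4 = OR(n3, c) = OR(1, 1) = 1
n5 = AND(n4, d) = AND(1, 1) = 1
n6 = XOR(n5, e) = XOR(1, 1) = 0
So n6 = 0.

c=1 e=1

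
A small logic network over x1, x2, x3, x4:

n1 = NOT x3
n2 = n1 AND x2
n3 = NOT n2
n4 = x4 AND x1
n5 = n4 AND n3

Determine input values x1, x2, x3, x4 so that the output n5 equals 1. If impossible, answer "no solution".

n5 = n4 AND n3 must be 1, so both n4 = 1 and n3 = 1.
Check with x1=1, x2=0, x3=0, x4=1:
n1 = NOT x3 = NOT 0 = 1
n2 = n1 AND x2 = 1 AND 0 = 0
n3 = NOT n2 = NOT 0 = 1
n4 = x4 AND x1 = 1 AND 1 = 1
n5 = n4 AND n3 = 1 AND 1 = 1
So n5 = 1 as required.

x1=1, x2=0, x3=0, x4=1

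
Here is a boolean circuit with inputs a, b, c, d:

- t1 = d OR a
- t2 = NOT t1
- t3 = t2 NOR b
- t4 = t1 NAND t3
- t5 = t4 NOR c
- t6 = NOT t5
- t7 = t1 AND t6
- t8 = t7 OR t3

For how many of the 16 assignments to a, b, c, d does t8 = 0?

4

t8 = t7 OR t3 must be 0, so both t7 = 0 and t3 = 0.
t7 = t1 AND t6 must be 0, so at least one of t1, t6 is 0.
Enumerating the 16 input combinations, 4 give t8 = 0 and 12 give t8 = 1.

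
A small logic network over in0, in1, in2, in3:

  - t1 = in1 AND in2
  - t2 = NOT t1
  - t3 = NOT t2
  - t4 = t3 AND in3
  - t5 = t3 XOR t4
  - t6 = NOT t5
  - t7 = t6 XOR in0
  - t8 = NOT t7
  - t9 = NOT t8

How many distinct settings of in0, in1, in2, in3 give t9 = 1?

8

t9 = NOT t8 must be 1, so t8 = 0.
t8 = NOT t7 must be 0, so t7 = 1.
Enumerating the 16 input combinations, 8 give t9 = 1 and 8 give t9 = 0.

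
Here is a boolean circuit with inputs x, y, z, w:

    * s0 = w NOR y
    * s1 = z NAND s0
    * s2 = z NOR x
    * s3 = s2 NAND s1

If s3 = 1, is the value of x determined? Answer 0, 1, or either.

Both values of x occur among assignments with s3 = 1:
  x=0: x=0, y=0, z=1, w=0
  x=1: x=1, y=0, z=0, w=0

either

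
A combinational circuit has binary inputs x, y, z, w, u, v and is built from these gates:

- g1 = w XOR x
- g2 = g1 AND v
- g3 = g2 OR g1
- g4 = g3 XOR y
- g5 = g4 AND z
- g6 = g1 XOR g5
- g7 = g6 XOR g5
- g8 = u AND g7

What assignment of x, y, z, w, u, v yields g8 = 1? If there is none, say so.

x=0 y=0 z=0 w=1 u=1 v=1

g8 = u AND g7 must be 1, so both u = 1 and g7 = 1.
g7 = g6 XOR g5 must be 1, so g6 and g5 differ.
Check with x=0 y=0 z=0 w=1 u=1 v=1:
g1 = w XOR x = 1 XOR 0 = 1
g2 = g1 AND v = 1 AND 1 = 1
g3 = g2 OR g1 = 1 OR 1 = 1
g4 = g3 XOR y = 1 XOR 0 = 1
g5 = g4 AND z = 1 AND 0 = 0
g6 = g1 XOR g5 = 1 XOR 0 = 1
g7 = g6 XOR g5 = 1 XOR 0 = 1
g8 = u AND g7 = 1 AND 1 = 1
So g8 = 1 as required.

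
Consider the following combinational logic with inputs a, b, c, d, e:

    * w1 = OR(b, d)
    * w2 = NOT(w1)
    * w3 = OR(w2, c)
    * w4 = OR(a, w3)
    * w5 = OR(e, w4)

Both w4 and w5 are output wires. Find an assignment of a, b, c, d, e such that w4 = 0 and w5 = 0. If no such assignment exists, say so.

Check with a=0 b=0 c=0 d=1 e=0:
w1 = OR(b, d) = OR(0, 1) = 1
w2 = NOT(w1) = NOT 1 = 0
w3 = OR(w2, c) = OR(0, 0) = 0
w4 = OR(a, w3) = OR(0, 0) = 0
w5 = OR(e, w4) = OR(0, 0) = 0
So w4 = 0 and w5 = 0.

a=0 b=0 c=0 d=1 e=0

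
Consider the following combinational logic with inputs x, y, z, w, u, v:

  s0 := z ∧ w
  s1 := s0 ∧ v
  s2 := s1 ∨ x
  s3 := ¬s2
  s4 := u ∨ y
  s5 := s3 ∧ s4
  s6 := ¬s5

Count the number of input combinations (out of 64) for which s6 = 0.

21

s6 = ¬s5 must be 0, so s5 = 1.
s5 = s3 ∧ s4 must be 1, so both s3 = 1 and s4 = 1.
Enumerating the 64 input combinations, 21 give s6 = 0 and 43 give s6 = 1.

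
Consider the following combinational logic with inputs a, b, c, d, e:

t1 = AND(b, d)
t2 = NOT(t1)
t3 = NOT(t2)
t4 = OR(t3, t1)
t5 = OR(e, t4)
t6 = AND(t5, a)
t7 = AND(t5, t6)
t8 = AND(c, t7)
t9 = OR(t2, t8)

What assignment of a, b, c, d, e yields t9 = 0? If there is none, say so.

a=0 b=1 c=1 d=1 e=1

Check with a=0 b=1 c=1 d=1 e=1:
t1 = AND(b, d) = AND(1, 1) = 1
t2 = NOT(t1) = NOT 1 = 0
t3 = NOT(t2) = NOT 0 = 1
t4 = OR(t3, t1) = OR(1, 1) = 1
t5 = OR(e, t4) = OR(1, 1) = 1
t6 = AND(t5, a) = AND(1, 0) = 0
t7 = AND(t5, t6) = AND(1, 0) = 0
t8 = AND(c, t7) = AND(1, 0) = 0
t9 = OR(t2, t8) = OR(0, 0) = 0
So t9 = 0 as required.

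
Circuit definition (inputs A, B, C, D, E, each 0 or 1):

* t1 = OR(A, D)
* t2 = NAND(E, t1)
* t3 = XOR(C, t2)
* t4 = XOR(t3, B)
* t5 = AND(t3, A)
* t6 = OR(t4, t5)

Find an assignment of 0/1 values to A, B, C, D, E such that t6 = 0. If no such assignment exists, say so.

A=1, B=0, C=0, D=0, E=1

t6 = OR(t4, t5) must be 0, so both t4 = 0 and t5 = 0.
t4 = XOR(t3, B) must be 0, so t3 and B are equal.
Check with A=1, B=0, C=0, D=0, E=1:
t1 = OR(A, D) = OR(1, 0) = 1
t2 = NAND(E, t1) = NAND(1, 1) = 0
t3 = XOR(C, t2) = XOR(0, 0) = 0
t4 = XOR(t3, B) = XOR(0, 0) = 0
t5 = AND(t3, A) = AND(0, 1) = 0
t6 = OR(t4, t5) = OR(0, 0) = 0
So t6 = 0 as required.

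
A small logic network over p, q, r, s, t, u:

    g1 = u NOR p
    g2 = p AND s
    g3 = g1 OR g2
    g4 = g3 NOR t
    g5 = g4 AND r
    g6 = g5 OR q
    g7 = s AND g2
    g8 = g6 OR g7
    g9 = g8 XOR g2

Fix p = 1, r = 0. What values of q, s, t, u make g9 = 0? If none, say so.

g9 = g8 XOR g2 must be 0, so g8 and g2 are equal.
Check with p = 1, r = 0 and q=1, s=1, t=0, u=0:
g1 = u NOR p = 0 NOR 1 = 0
g2 = p AND s = 1 AND 1 = 1
g3 = g1 OR g2 = 0 OR 1 = 1
g4 = g3 NOR t = 1 NOR 0 = 0
g5 = g4 AND r = 0 AND 0 = 0
g6 = g5 OR q = 0 OR 1 = 1
g7 = s AND g2 = 1 AND 1 = 1
g8 = g6 OR g7 = 1 OR 1 = 1
g9 = g8 XOR g2 = 1 XOR 1 = 0
So g9 = 0.

q=1 s=1 t=0 u=0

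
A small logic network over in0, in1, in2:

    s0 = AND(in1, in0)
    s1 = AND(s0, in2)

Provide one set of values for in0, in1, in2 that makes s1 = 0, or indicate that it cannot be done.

in0=1, in1=1, in2=0

s1 = AND(s0, in2) must be 0, so at least one of s0, in2 is 0.
Check with in0=1, in1=1, in2=0:
s0 = AND(in1, in0) = AND(1, 1) = 1
s1 = AND(s0, in2) = AND(1, 0) = 0
So s1 = 0 as required.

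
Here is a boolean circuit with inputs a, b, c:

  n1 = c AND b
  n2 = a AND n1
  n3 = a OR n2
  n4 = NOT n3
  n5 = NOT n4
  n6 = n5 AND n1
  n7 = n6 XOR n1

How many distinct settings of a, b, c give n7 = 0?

n7 = n6 XOR n1 must be 0, so n6 and n1 are equal.
Enumerating the 8 input combinations, 7 give n7 = 0 and 1 give n7 = 1.

7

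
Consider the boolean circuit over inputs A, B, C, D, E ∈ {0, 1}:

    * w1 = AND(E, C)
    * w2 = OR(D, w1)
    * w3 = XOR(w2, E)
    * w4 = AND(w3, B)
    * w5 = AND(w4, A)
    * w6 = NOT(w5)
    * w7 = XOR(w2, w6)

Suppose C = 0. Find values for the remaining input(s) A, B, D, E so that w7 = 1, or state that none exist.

A=1 B=1 D=1 E=0

Check with C = 0 and A=1, B=1, D=1, E=0:
w1 = AND(E, C) = AND(0, 0) = 0
w2 = OR(D, w1) = OR(1, 0) = 1
w3 = XOR(w2, E) = XOR(1, 0) = 1
w4 = AND(w3, B) = AND(1, 1) = 1
w5 = AND(w4, A) = AND(1, 1) = 1
w6 = NOT(w5) = NOT 1 = 0
w7 = XOR(w2, w6) = XOR(1, 0) = 1
So w7 = 1.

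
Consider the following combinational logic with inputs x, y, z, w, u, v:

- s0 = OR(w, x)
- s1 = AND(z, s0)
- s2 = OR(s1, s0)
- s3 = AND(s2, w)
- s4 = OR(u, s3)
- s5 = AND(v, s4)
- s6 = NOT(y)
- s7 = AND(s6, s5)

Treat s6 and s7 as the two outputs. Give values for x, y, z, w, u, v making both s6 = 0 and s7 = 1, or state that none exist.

no solution exists

Across all 64 input combinations, none give both s6 = 0 and s7 = 1.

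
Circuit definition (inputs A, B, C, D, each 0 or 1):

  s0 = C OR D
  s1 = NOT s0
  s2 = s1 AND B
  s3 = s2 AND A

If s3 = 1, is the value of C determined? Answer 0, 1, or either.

0

s3 = s2 AND A must be 1, so both s2 = 1 and A = 1.
s2 = s1 AND B must be 1, so both s1 = 1 and B = 1.
s1 = NOT s0 must be 1, so s0 = 0.
Every assignment with s3 = 1 has C = 0; there are 1 such assignment(s).
  A=1, B=1, C=0, D=0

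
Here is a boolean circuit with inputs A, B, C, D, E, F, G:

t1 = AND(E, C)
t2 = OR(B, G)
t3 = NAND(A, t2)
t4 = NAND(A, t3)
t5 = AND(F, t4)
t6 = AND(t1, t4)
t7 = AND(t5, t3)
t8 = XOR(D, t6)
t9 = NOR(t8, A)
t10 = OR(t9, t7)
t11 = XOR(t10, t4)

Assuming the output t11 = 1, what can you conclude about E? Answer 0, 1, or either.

either

Both values of E occur among assignments with t11 = 1:
  E=0: A=0, B=0, C=0, D=1, E=0, F=0, G=0
  E=1: A=0, B=0, C=0, D=1, E=1, F=0, G=0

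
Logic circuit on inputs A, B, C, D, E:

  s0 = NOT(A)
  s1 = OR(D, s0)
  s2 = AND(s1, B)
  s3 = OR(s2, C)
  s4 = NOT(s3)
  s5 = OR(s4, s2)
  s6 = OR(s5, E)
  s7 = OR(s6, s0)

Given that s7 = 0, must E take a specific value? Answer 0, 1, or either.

0

s7 = OR(s6, s0) must be 0, so both s6 = 0 and s0 = 0.
s6 = OR(s5, E) must be 0, so both s5 = 0 and E = 0.
s0 = NOT(A) must be 0, so A = 1.
Every assignment with s7 = 0 has E = 0; there are 3 such assignment(s).
  A=1, B=0, C=1, D=0, E=0
  A=1, B=0, C=1, D=1, E=0
  A=1, B=1, C=1, D=0, E=0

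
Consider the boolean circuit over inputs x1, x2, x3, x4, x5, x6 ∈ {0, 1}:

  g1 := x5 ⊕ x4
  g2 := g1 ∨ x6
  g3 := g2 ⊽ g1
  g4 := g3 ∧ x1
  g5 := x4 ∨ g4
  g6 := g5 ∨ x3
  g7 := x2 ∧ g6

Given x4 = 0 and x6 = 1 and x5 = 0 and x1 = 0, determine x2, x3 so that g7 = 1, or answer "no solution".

x2=1, x3=1

g7 = x2 ∧ g6 must be 1, so both x2 = 1 and g6 = 1.
Check with x4 = 0 and x6 = 1 and x5 = 0 and x1 = 0 and x2=1, x3=1:
g1 = x5 ⊕ x4 = 0 ⊕ 0 = 0
g2 = g1 ∨ x6 = 0 ∨ 1 = 1
g3 = g2 ⊽ g1 = 1 ⊽ 0 = 0
g4 = g3 ∧ x1 = 0 ∧ 0 = 0
g5 = x4 ∨ g4 = 0 ∨ 0 = 0
g6 = g5 ∨ x3 = 0 ∨ 1 = 1
g7 = x2 ∧ g6 = 1 ∧ 1 = 1
So g7 = 1.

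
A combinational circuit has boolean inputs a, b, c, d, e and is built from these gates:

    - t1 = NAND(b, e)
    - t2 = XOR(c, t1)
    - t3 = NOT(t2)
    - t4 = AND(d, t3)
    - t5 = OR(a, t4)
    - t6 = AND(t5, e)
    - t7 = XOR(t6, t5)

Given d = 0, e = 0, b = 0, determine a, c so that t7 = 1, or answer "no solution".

Check with d = 0, e = 0, b = 0 and a=1, c=0:
t1 = NAND(b, e) = NAND(0, 0) = 1
t2 = XOR(c, t1) = XOR(0, 1) = 1
t3 = NOT(t2) = NOT 1 = 0
t4 = AND(d, t3) = AND(0, 0) = 0
t5 = OR(a, t4) = OR(1, 0) = 1
t6 = AND(t5, e) = AND(1, 0) = 0
t7 = XOR(t6, t5) = XOR(0, 1) = 1
So t7 = 1.

a=1 c=0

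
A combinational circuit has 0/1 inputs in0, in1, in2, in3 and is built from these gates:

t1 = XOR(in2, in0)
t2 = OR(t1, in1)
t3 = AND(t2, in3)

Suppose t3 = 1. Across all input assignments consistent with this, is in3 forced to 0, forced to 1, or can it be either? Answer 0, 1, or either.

t3 = AND(t2, in3) must be 1, so both t2 = 1 and in3 = 1.
t2 = OR(t1, in1) must be 1, so at least one of t1, in1 is 1.
Every assignment with t3 = 1 has in3 = 1; there are 6 such assignment(s).

1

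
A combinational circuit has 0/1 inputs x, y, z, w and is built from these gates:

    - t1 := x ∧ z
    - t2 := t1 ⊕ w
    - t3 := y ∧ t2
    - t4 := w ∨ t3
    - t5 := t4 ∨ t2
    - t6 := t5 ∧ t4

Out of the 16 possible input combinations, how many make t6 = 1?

9

t6 = t5 ∧ t4 must be 1, so both t5 = 1 and t4 = 1.
Enumerating the 16 input combinations, 9 give t6 = 1 and 7 give t6 = 0.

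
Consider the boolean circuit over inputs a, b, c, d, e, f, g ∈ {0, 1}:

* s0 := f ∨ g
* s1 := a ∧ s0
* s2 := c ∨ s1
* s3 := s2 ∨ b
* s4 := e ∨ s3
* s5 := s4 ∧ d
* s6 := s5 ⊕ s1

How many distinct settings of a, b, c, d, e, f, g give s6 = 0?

s6 = s5 ⊕ s1 must be 0, so s5 and s1 are equal.
Enumerating the 128 input combinations, 69 give s6 = 0 and 59 give s6 = 1.

69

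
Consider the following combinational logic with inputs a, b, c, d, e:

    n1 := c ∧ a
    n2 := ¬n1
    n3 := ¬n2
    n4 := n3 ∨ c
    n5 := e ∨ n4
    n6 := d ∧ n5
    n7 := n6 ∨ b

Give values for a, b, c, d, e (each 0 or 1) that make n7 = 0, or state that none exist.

a=0 b=0 c=0 d=1 e=0

n7 = n6 ∨ b must be 0, so both n6 = 0 and b = 0.
n6 = d ∧ n5 must be 0, so at least one of d, n5 is 0.
Check with a=0 b=0 c=0 d=1 e=0:
n1 = c ∧ a = 0 ∧ 0 = 0
n2 = ¬n1 = ¬0 = 1
n3 = ¬n2 = ¬1 = 0
n4 = n3 ∨ c = 0 ∨ 0 = 0
n5 = e ∨ n4 = 0 ∨ 0 = 0
n6 = d ∧ n5 = 1 ∧ 0 = 0
n7 = n6 ∨ b = 0 ∨ 0 = 0
So n7 = 0 as required.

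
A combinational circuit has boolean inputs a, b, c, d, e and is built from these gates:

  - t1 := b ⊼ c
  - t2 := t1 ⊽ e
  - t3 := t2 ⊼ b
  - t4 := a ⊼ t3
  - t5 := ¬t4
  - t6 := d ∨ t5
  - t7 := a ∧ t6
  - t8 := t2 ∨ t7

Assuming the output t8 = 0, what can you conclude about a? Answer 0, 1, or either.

t8 = t2 ∨ t7 must be 0, so both t2 = 0 and t7 = 0.
t2 = t1 ⊽ e must be 0, so at least one of t1, e is 1.
t7 = a ∧ t6 must be 0, so at least one of a, t6 is 0.
Every assignment with t8 = 0 has a = 0; there are 14 such assignment(s).

0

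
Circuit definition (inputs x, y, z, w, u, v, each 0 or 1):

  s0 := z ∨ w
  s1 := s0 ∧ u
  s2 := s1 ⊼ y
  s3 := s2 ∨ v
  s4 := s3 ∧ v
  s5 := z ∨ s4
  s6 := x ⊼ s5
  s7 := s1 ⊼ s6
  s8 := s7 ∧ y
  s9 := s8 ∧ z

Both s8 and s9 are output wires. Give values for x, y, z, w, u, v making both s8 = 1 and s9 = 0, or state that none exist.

Check with x=0 y=1 z=0 w=0 u=0 v=0:
s0 = z ∨ w = 0 ∨ 0 = 0
s1 = s0 ∧ u = 0 ∧ 0 = 0
s2 = s1 ⊼ y = 0 ⊼ 1 = 1
s3 = s2 ∨ v = 1 ∨ 0 = 1
s4 = s3 ∧ v = 1 ∧ 0 = 0
s5 = z ∨ s4 = 0 ∨ 0 = 0
s6 = x ⊼ s5 = 0 ⊼ 0 = 1
s7 = s1 ⊼ s6 = 0 ⊼ 1 = 1
s8 = s7 ∧ y = 1 ∧ 1 = 1
s9 = s8 ∧ z = 1 ∧ 0 = 0
So s8 = 1 and s9 = 0.

x=0 y=1 z=0 w=0 u=0 v=0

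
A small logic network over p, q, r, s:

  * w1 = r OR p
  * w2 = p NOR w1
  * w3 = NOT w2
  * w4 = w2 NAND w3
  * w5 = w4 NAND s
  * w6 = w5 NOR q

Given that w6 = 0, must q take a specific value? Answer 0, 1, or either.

Both values of q occur among assignments with w6 = 0:
  q=0: p=0, q=0, r=0, s=0
  q=1: p=0, q=1, r=0, s=0

either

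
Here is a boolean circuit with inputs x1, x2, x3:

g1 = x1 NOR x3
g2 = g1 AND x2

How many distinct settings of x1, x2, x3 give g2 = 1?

1

g2 = g1 AND x2 must be 1, so both g1 = 1 and x2 = 1.
g1 = x1 NOR x3 must be 1, so both x1 = 0 and x3 = 0.
Satisfying assignments:
  x1=0, x2=1, x3=0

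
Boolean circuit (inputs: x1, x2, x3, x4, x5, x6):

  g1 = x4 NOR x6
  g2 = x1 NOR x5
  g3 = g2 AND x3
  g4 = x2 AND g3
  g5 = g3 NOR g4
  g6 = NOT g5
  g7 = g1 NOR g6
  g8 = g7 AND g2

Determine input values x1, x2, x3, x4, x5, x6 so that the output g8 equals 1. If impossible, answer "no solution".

x1=0, x2=1, x3=0, x4=0, x5=0, x6=1

g8 = g7 AND g2 must be 1, so both g7 = 1 and g2 = 1.
g7 = g1 NOR g6 must be 1, so both g1 = 0 and g6 = 0.
g2 = x1 NOR x5 must be 1, so both x1 = 0 and x5 = 0.
Check with x1=0, x2=1, x3=0, x4=0, x5=0, x6=1:
g1 = x4 NOR x6 = 0 NOR 1 = 0
g2 = x1 NOR x5 = 0 NOR 0 = 1
g3 = g2 AND x3 = 1 AND 0 = 0
g4 = x2 AND g3 = 1 AND 0 = 0
g5 = g3 NOR g4 = 0 NOR 0 = 1
g6 = NOT g5 = NOT 1 = 0
g7 = g1 NOR g6 = 0 NOR 0 = 1
g8 = g7 AND g2 = 1 AND 1 = 1
So g8 = 1 as required.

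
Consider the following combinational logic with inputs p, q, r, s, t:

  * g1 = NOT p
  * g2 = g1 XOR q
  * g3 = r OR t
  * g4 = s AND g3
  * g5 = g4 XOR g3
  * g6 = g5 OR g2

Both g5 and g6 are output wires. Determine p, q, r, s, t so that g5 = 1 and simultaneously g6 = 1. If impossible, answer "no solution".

p=0, q=1, r=0, s=0, t=1

Check with p=0, q=1, r=0, s=0, t=1:
g1 = NOT p = NOT 0 = 1
g2 = g1 XOR q = 1 XOR 1 = 0
g3 = r OR t = 0 OR 1 = 1
g4 = s AND g3 = 0 AND 1 = 0
g5 = g4 XOR g3 = 0 XOR 1 = 1
g6 = g5 OR g2 = 1 OR 0 = 1
So g5 = 1 and g6 = 1.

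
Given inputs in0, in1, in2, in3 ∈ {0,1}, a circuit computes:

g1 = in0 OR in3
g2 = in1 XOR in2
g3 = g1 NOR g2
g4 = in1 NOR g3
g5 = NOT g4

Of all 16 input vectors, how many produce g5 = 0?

7

g5 = NOT g4 must be 0, so g4 = 1.
g4 = in1 NOR g3 must be 1, so both in1 = 0 and g3 = 0.
g3 = g1 NOR g2 must be 0, so at least one of g1, g2 is 1.
Enumerating the 16 input combinations, 7 give g5 = 0 and 9 give g5 = 1.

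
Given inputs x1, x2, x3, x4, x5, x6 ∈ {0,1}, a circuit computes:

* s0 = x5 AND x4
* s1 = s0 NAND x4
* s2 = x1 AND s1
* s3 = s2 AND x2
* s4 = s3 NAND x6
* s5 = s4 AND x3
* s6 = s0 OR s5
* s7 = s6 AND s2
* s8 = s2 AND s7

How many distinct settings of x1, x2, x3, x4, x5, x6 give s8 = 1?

s8 = s2 AND s7 must be 1, so both s2 = 1 and s7 = 1.
s2 = x1 AND s1 must be 1, so both x1 = 1 and s1 = 1.
Enumerating the 64 input combinations, 9 give s8 = 1 and 55 give s8 = 0.

9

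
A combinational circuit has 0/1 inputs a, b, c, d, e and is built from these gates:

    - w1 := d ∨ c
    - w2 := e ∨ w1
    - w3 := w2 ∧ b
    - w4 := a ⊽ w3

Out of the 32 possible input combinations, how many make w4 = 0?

w4 = a ⊽ w3 must be 0, so at least one of a, w3 is 1.
Enumerating the 32 input combinations, 23 give w4 = 0 and 9 give w4 = 1.

23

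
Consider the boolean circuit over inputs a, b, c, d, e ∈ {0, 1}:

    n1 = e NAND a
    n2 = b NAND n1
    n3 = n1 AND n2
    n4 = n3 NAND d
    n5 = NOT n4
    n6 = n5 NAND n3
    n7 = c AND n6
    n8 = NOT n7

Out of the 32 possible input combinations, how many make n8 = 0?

n8 = NOT n7 must be 0, so n7 = 1.
n7 = c AND n6 must be 1, so both c = 1 and n6 = 1.
Enumerating the 32 input combinations, 13 give n8 = 0 and 19 give n8 = 1.

13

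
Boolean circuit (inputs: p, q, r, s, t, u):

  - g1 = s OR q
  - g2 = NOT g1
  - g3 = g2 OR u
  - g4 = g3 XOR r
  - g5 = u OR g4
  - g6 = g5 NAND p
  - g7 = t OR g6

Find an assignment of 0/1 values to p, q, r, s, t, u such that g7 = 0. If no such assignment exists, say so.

Check with p=1, q=0, r=1, s=1, t=0, u=0:
g1 = s OR q = 1 OR 0 = 1
g2 = NOT g1 = NOT 1 = 0
g3 = g2 OR u = 0 OR 0 = 0
g4 = g3 XOR r = 0 XOR 1 = 1
g5 = u OR g4 = 0 OR 1 = 1
g6 = g5 NAND p = 1 NAND 1 = 0
g7 = t OR g6 = 0 OR 0 = 0
So g7 = 0 as required.

p=1, q=0, r=1, s=1, t=0, u=0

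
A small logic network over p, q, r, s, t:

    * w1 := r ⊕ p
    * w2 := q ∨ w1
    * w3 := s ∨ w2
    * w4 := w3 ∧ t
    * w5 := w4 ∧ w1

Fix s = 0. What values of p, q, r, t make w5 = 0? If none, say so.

p=0 q=0 r=0 t=0

Check with s = 0 and p=0, q=0, r=0, t=0:
w1 = r ⊕ p = 0 ⊕ 0 = 0
w2 = q ∨ w1 = 0 ∨ 0 = 0
w3 = s ∨ w2 = 0 ∨ 0 = 0
w4 = w3 ∧ t = 0 ∧ 0 = 0
w5 = w4 ∧ w1 = 0 ∧ 0 = 0
So w5 = 0.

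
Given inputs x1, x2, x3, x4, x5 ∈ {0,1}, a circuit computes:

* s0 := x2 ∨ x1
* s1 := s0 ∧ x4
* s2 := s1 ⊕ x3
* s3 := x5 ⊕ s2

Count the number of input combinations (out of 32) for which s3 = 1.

16

s3 = x5 ⊕ s2 must be 1, so x5 and s2 differ.
Enumerating the 32 input combinations, 16 give s3 = 1 and 16 give s3 = 0.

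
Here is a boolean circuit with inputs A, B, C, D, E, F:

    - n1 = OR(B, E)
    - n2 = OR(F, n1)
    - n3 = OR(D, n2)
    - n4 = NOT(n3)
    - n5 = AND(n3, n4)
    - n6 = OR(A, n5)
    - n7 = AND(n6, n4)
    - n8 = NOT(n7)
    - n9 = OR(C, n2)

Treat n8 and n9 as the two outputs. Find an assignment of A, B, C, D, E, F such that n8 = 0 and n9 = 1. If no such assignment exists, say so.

A=1, B=0, C=1, D=0, E=0, F=0

Check with A=1, B=0, C=1, D=0, E=0, F=0:
n1 = OR(B, E) = OR(0, 0) = 0
n2 = OR(F, n1) = OR(0, 0) = 0
n3 = OR(D, n2) = OR(0, 0) = 0
n4 = NOT(n3) = NOT 0 = 1
n5 = AND(n3, n4) = AND(0, 1) = 0
n6 = OR(A, n5) = OR(1, 0) = 1
n7 = AND(n6, n4) = AND(1, 1) = 1
n8 = NOT(n7) = NOT 1 = 0
n9 = OR(C, n2) = OR(1, 0) = 1
So n8 = 0 and n9 = 1.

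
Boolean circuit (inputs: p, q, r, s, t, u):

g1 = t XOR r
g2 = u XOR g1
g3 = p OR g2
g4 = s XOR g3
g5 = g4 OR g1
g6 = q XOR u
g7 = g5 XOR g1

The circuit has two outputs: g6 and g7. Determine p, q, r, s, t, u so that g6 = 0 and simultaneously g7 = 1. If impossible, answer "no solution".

p=0 q=0 r=0 s=1 t=0 u=0

Check with p=0 q=0 r=0 s=1 t=0 u=0:
g1 = t XOR r = 0 XOR 0 = 0
g2 = u XOR g1 = 0 XOR 0 = 0
g3 = p OR g2 = 0 OR 0 = 0
g4 = s XOR g3 = 1 XOR 0 = 1
g5 = g4 OR g1 = 1 OR 0 = 1
g6 = q XOR u = 0 XOR 0 = 0
g7 = g5 XOR g1 = 1 XOR 0 = 1
So g6 = 0 and g7 = 1.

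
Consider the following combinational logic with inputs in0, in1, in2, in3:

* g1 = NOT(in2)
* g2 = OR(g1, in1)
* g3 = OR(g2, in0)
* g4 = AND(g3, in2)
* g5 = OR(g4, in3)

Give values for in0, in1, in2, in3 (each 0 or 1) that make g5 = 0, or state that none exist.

in0=0, in1=1, in2=0, in3=0

Check with in0=0, in1=1, in2=0, in3=0:
g1 = NOT(in2) = NOT 0 = 1
g2 = OR(g1, in1) = OR(1, 1) = 1
g3 = OR(g2, in0) = OR(1, 0) = 1
g4 = AND(g3, in2) = AND(1, 0) = 0
g5 = OR(g4, in3) = OR(0, 0) = 0
So g5 = 0 as required.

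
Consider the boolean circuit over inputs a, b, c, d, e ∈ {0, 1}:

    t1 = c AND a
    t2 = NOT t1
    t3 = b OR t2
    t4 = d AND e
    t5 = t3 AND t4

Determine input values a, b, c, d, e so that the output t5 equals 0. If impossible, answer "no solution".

Check with a=0, b=1, c=1, d=0, e=0:
t1 = c AND a = 1 AND 0 = 0
t2 = NOT t1 = NOT 0 = 1
t3 = b OR t2 = 1 OR 1 = 1
t4 = d AND e = 0 AND 0 = 0
t5 = t3 AND t4 = 1 AND 0 = 0
So t5 = 0 as required.

a=0, b=1, c=1, d=0, e=0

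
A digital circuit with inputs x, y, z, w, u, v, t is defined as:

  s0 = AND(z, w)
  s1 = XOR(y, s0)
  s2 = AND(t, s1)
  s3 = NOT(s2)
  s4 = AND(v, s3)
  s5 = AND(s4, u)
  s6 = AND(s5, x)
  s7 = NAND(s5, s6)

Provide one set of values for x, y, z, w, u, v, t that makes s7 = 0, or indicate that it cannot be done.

s7 = NAND(s5, s6) must be 0, so both s5 = 1 and s6 = 1.
s5 = AND(s4, u) must be 1, so both s4 = 1 and u = 1.
Check with x=1 y=0 z=1 w=1 u=1 v=1 t=0:
s0 = AND(z, w) = AND(1, 1) = 1
s1 = XOR(y, s0) = XOR(0, 1) = 1
s2 = AND(t, s1) = AND(0, 1) = 0
s3 = NOT(s2) = NOT 0 = 1
s4 = AND(v, s3) = AND(1, 1) = 1
s5 = AND(s4, u) = AND(1, 1) = 1
s6 = AND(s5, x) = AND(1, 1) = 1
s7 = NAND(s5, s6) = NAND(1, 1) = 0
So s7 = 0 as required.

x=1 y=0 z=1 w=1 u=1 v=1 t=0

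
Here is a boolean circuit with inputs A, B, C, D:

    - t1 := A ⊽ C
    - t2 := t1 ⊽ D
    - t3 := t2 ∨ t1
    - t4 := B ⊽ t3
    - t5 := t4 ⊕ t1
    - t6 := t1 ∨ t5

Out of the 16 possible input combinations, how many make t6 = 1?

t6 = t1 ∨ t5 must be 1, so at least one of t1, t5 is 1.
Enumerating the 16 input combinations, 7 give t6 = 1 and 9 give t6 = 0.

7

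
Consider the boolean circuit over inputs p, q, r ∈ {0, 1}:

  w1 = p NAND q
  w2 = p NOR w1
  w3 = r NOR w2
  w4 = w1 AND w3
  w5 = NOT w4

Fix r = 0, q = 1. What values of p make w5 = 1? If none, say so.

p=1

w5 = NOT w4 must be 1, so w4 = 0.
Check with r = 0, q = 1 and p=1:
w1 = p NAND q = 1 NAND 1 = 0
w2 = p NOR w1 = 1 NOR 0 = 0
w3 = r NOR w2 = 0 NOR 0 = 1
w4 = w1 AND w3 = 0 AND 1 = 0
w5 = NOT w4 = NOT 0 = 1
So w5 = 1.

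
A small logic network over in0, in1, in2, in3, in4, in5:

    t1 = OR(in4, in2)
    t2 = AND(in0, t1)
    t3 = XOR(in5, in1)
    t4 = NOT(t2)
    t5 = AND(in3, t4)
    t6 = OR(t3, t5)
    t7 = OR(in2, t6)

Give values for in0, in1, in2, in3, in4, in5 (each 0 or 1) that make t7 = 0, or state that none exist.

t7 = OR(in2, t6) must be 0, so both in2 = 0 and t6 = 0.
t6 = OR(t3, t5) must be 0, so both t3 = 0 and t5 = 0.
t3 = XOR(in5, in1) must be 0, so in5 and in1 are equal.
Check with in0=1 in1=0 in2=0 in3=1 in4=1 in5=0:
t1 = OR(in4, in2) = OR(1, 0) = 1
t2 = AND(in0, t1) = AND(1, 1) = 1
t3 = XOR(in5, in1) = XOR(0, 0) = 0
t4 = NOT(t2) = NOT 1 = 0
t5 = AND(in3, t4) = AND(1, 0) = 0
t6 = OR(t3, t5) = OR(0, 0) = 0
t7 = OR(in2, t6) = OR(0, 0) = 0
So t7 = 0 as required.

in0=1 in1=0 in2=0 in3=1 in4=1 in5=0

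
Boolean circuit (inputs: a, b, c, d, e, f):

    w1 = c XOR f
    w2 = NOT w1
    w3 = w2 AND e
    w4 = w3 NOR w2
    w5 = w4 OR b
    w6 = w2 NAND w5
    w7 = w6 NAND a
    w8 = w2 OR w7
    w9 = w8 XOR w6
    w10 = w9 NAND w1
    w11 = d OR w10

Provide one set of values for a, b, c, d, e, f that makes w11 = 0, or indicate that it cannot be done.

w11 = d OR w10 must be 0, so both d = 0 and w10 = 0.
w10 = w9 NAND w1 must be 0, so both w9 = 1 and w1 = 1.
Check with a=1 b=1 c=0 d=0 e=1 f=1:
w1 = c XOR f = 0 XOR 1 = 1
w2 = NOT w1 = NOT 1 = 0
w3 = w2 AND e = 0 AND 1 = 0
w4 = w3 NOR w2 = 0 NOR 0 = 1
w5 = w4 OR b = 1 OR 1 = 1
w6 = w2 NAND w5 = 0 NAND 1 = 1
w7 = w6 NAND a = 1 NAND 1 = 0
w8 = w2 OR w7 = 0 OR 0 = 0
w9 = w8 XOR w6 = 0 XOR 1 = 1
w10 = w9 NAND w1 = 1 NAND 1 = 0
w11 = d OR w10 = 0 OR 0 = 0
So w11 = 0 as required.

a=1 b=1 c=0 d=0 e=1 f=1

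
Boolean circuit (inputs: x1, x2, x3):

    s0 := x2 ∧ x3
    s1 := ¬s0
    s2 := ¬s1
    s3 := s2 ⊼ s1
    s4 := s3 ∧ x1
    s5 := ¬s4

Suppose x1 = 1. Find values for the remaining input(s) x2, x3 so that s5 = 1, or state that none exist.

no solution exists

With x1 = 1 fixed, none of the 4 settings of x2, x3 give s5 = 1.
For example, with x2=0, x3=0:
s0 = x2 ∧ x3 = 0 ∧ 0 = 0
s1 = ¬s0 = ¬0 = 1
s2 = ¬s1 = ¬1 = 0
s3 = s2 ⊼ s1 = 0 ⊼ 1 = 1
s4 = s3 ∧ x1 = 1 ∧ 1 = 1
s5 = ¬s4 = ¬1 = 0
giving s5 = 0 ≠ 1.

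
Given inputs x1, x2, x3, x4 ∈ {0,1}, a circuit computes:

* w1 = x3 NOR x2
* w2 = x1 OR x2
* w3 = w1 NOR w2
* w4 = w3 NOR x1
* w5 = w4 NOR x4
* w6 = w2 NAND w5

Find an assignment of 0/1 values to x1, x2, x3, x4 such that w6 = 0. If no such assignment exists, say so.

x1=1 x2=0 x3=1 x4=0

w6 = w2 NAND w5 must be 0, so both w2 = 1 and w5 = 1.
w2 = x1 OR x2 must be 1, so at least one of x1, x2 is 1.
Check with x1=1 x2=0 x3=1 x4=0:
w1 = x3 NOR x2 = 1 NOR 0 = 0
w2 = x1 OR x2 = 1 OR 0 = 1
w3 = w1 NOR w2 = 0 NOR 1 = 0
w4 = w3 NOR x1 = 0 NOR 1 = 0
w5 = w4 NOR x4 = 0 NOR 0 = 1
w6 = w2 NAND w5 = 1 NAND 1 = 0
So w6 = 0 as required.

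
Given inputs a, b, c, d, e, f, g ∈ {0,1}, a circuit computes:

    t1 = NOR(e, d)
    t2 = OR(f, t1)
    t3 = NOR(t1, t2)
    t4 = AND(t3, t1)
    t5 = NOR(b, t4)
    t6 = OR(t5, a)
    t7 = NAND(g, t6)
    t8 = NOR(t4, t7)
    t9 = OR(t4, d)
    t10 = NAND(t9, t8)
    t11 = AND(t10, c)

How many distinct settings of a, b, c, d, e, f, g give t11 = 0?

t11 = AND(t10, c) must be 0, so at least one of t10, c is 0.
Enumerating the 128 input combinations, 76 give t11 = 0 and 52 give t11 = 1.

76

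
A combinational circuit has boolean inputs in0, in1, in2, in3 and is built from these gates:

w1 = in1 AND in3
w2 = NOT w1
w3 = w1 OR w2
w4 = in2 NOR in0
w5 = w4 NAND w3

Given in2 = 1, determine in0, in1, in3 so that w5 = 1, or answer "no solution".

w5 = w4 NAND w3 must be 1, so at least one of w4, w3 is 0.
Check with in2 = 1 and in0=1, in1=0, in3=1:
w1 = in1 AND in3 = 0 AND 1 = 0
w2 = NOT w1 = NOT 0 = 1
w3 = w1 OR w2 = 0 OR 1 = 1
w4 = in2 NOR in0 = 1 NOR 1 = 0
w5 = w4 NAND w3 = 0 NAND 1 = 1
So w5 = 1.

in0=1, in1=0, in3=1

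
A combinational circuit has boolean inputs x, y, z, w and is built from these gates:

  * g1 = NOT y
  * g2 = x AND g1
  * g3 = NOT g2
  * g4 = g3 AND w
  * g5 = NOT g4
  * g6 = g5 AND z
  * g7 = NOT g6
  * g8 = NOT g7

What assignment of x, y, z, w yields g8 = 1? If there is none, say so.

x=1, y=0, z=1, w=0

g8 = NOT g7 must be 1, so g7 = 0.
Check with x=1, y=0, z=1, w=0:
g1 = NOT y = NOT 0 = 1
g2 = x AND g1 = 1 AND 1 = 1
g3 = NOT g2 = NOT 1 = 0
g4 = g3 AND w = 0 AND 0 = 0
g5 = NOT g4 = NOT 0 = 1
g6 = g5 AND z = 1 AND 1 = 1
g7 = NOT g6 = NOT 1 = 0
g8 = NOT g7 = NOT 0 = 1
So g8 = 1 as required.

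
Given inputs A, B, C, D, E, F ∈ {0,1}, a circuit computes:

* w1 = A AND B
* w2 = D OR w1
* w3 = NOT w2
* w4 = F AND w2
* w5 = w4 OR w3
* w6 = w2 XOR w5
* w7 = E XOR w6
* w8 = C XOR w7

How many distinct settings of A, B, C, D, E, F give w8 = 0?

w8 = C XOR w7 must be 0, so C and w7 are equal.
Enumerating the 64 input combinations, 32 give w8 = 0 and 32 give w8 = 1.

32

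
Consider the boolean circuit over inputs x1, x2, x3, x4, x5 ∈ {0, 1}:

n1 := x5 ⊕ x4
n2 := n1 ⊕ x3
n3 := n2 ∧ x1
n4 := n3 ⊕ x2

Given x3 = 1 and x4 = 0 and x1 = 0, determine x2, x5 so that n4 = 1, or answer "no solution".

n4 = n3 ⊕ x2 must be 1, so n3 and x2 differ.
Check with x3 = 1 and x4 = 0 and x1 = 0 and x2=1, x5=1:
n1 = x5 ⊕ x4 = 1 ⊕ 0 = 1
n2 = n1 ⊕ x3 = 1 ⊕ 1 = 0
n3 = n2 ∧ x1 = 0 ∧ 0 = 0
n4 = n3 ⊕ x2 = 0 ⊕ 1 = 1
So n4 = 1.

x2=1, x5=1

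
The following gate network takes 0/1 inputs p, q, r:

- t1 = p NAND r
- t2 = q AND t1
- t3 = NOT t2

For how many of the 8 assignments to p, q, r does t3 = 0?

3

t3 = NOT t2 must be 0, so t2 = 1.
t2 = q AND t1 must be 1, so both q = 1 and t1 = 1.
Satisfying assignments:
  p=0, q=1, r=0
  p=0, q=1, r=1
  p=1, q=1, r=0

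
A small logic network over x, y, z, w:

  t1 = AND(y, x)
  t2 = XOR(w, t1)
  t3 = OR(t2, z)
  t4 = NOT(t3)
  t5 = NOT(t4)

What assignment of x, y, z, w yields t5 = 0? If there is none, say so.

x=1 y=1 z=0 w=1

t5 = NOT(t4) must be 0, so t4 = 1.
t4 = NOT(t3) must be 1, so t3 = 0.
Check with x=1 y=1 z=0 w=1:
t1 = AND(y, x) = AND(1, 1) = 1
t2 = XOR(w, t1) = XOR(1, 1) = 0
t3 = OR(t2, z) = OR(0, 0) = 0
t4 = NOT(t3) = NOT 0 = 1
t5 = NOT(t4) = NOT 1 = 0
So t5 = 0 as required.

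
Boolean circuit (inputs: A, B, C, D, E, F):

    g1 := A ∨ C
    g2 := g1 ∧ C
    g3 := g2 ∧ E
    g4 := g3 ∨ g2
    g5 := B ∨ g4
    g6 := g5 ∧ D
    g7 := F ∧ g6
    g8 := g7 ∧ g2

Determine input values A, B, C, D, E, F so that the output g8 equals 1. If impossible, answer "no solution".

A=1 B=0 C=1 D=1 E=1 F=1

g8 = g7 ∧ g2 must be 1, so both g7 = 1 and g2 = 1.
Check with A=1 B=0 C=1 D=1 E=1 F=1:
g1 = A ∨ C = 1 ∨ 1 = 1
g2 = g1 ∧ C = 1 ∧ 1 = 1
g3 = g2 ∧ E = 1 ∧ 1 = 1
g4 = g3 ∨ g2 = 1 ∨ 1 = 1
g5 = B ∨ g4 = 0 ∨ 1 = 1
g6 = g5 ∧ D = 1 ∧ 1 = 1
g7 = F ∧ g6 = 1 ∧ 1 = 1
g8 = g7 ∧ g2 = 1 ∧ 1 = 1
So g8 = 1 as required.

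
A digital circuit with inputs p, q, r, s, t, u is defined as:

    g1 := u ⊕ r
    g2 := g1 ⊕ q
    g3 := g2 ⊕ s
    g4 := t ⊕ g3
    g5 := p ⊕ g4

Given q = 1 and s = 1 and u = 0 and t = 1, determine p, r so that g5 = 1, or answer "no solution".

g5 = p ⊕ g4 must be 1, so p and g4 differ.
Check with q = 1 and s = 1 and u = 0 and t = 1 and p=1, r=1:
g1 = u ⊕ r = 0 ⊕ 1 = 1
g2 = g1 ⊕ q = 1 ⊕ 1 = 0
g3 = g2 ⊕ s = 0 ⊕ 1 = 1
g4 = t ⊕ g3 = 1 ⊕ 1 = 0
g5 = p ⊕ g4 = 1 ⊕ 0 = 1
So g5 = 1.

p=1 r=1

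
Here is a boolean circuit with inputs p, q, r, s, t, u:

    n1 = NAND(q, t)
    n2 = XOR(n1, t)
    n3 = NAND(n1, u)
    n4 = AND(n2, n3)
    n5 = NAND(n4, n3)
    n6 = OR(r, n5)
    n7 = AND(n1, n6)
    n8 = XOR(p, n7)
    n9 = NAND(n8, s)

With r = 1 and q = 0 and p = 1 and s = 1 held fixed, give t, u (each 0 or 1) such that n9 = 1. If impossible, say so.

n9 = NAND(n8, s) must be 1, so at least one of n8, s is 0.
Check with r = 1 and q = 0 and p = 1 and s = 1 and t=1, u=0:
n1 = NAND(q, t) = NAND(0, 1) = 1
n2 = XOR(n1, t) = XOR(1, 1) = 0
n3 = NAND(n1, u) = NAND(1, 0) = 1
n4 = AND(n2, n3) = AND(0, 1) = 0
n5 = NAND(n4, n3) = NAND(0, 1) = 1
n6 = OR(r, n5) = OR(1, 1) = 1
n7 = AND(n1, n6) = AND(1, 1) = 1
n8 = XOR(p, n7) = XOR(1, 1) = 0
n9 = NAND(n8, s) = NAND(0, 1) = 1
So n9 = 1.

t=1, u=0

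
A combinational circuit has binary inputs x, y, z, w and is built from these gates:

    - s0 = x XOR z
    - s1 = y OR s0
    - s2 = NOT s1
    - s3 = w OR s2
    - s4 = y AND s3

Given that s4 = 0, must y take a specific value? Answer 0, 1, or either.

Both values of y occur among assignments with s4 = 0:
  y=0: x=0, y=0, z=0, w=0
  y=1: x=0, y=1, z=0, w=0

either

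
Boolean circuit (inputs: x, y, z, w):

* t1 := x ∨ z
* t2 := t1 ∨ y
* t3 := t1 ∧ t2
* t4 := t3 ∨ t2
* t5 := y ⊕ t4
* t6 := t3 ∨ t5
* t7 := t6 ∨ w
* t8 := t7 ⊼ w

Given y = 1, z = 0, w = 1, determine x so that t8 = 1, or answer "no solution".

no solution exists

With y = 1, z = 0, w = 1 fixed, none of the 2 settings of x give t8 = 1.
For example, with x=1:
t1 = x ∨ z = 1 ∨ 0 = 1
t2 = t1 ∨ y = 1 ∨ 1 = 1
t3 = t1 ∧ t2 = 1 ∧ 1 = 1
t4 = t3 ∨ t2 = 1 ∨ 1 = 1
t5 = y ⊕ t4 = 1 ⊕ 1 = 0
t6 = t3 ∨ t5 = 1 ∨ 0 = 1
t7 = t6 ∨ w = 1 ∨ 1 = 1
t8 = t7 ⊼ w = 1 ⊼ 1 = 0
giving t8 = 0 ≠ 1.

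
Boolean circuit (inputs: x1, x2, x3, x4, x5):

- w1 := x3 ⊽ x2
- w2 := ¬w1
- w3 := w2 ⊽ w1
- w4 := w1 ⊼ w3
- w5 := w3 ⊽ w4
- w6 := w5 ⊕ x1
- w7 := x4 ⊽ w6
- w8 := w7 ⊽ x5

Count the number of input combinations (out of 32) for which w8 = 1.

w8 = w7 ⊽ x5 must be 1, so both w7 = 0 and x5 = 0.
w7 = x4 ⊽ w6 must be 0, so at least one of x4, w6 is 1.
Enumerating the 32 input combinations, 12 give w8 = 1 and 20 give w8 = 0.

12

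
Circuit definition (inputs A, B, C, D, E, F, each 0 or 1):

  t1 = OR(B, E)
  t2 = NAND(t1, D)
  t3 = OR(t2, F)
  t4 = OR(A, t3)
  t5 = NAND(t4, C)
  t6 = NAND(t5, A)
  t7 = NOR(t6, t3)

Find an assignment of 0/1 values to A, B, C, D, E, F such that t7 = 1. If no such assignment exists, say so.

t7 = NOR(t6, t3) must be 1, so both t6 = 0 and t3 = 0.
t6 = NAND(t5, A) must be 0, so both t5 = 1 and A = 1.
t3 = OR(t2, F) must be 0, so both t2 = 0 and F = 0.
Check with A=1, B=1, C=0, D=1, E=0, F=0:
t1 = OR(B, E) = OR(1, 0) = 1
t2 = NAND(t1, D) = NAND(1, 1) = 0
t3 = OR(t2, F) = OR(0, 0) = 0
t4 = OR(A, t3) = OR(1, 0) = 1
t5 = NAND(t4, C) = NAND(1, 0) = 1
t6 = NAND(t5, A) = NAND(1, 1) = 0
t7 = NOR(t6, t3) = NOR(0, 0) = 1
So t7 = 1 as required.

A=1, B=1, C=0, D=1, E=0, F=0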